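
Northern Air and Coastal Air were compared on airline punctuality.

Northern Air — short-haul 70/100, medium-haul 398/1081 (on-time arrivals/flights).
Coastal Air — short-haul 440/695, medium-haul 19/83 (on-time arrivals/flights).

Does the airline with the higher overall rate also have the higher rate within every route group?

Short-haul: Northern Air 70/100 = 70.0%, Coastal Air 440/695 = 63.3% → Northern Air
Medium-haul: Northern Air 398/1081 = 36.8%, Coastal Air 19/83 = 22.9% → Northern Air
Overall: Northern Air 468/1181 = 39.6%, Coastal Air 459/778 = 59.0% → Coastal Air
Northern Air wins each route group but Coastal Air wins overall — the comparison reverses. Northern Air's flights skew toward medium-haul, which has a lower base rate.

No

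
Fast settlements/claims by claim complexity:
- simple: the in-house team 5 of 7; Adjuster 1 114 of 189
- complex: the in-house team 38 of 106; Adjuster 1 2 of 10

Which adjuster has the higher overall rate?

Simple: the in-house team 5/7 = 71.4%, Adjuster 1 114/189 = 60.3% → the in-house team
Complex: the in-house team 38/106 = 35.8%, Adjuster 1 2/10 = 20.0% → the in-house team
Overall: the in-house team 43/113 = 38.1%, Adjuster 1 116/199 = 58.3% → Adjuster 1
(The in-house team wins every claim group but Adjuster 1 wins overall — the in-house team's claims skew toward the low-rate complex group.)

Adjuster 1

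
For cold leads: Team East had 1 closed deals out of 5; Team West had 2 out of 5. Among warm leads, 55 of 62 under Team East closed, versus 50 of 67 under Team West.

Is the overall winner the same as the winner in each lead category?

Cold: Team East 1/5 = 20.0%, Team West 2/5 = 40.0% → Team West
Warm: Team East 55/62 = 88.7%, Team West 50/67 = 74.6% → Team East
Overall: Team East 56/67 = 83.6%, Team West 52/72 = 72.2% → Team East
Neither sweeps: Team East wins 1 of 2 groups, Team West wins 1. Team East wins overall but not every group — no Simpson reversal.

No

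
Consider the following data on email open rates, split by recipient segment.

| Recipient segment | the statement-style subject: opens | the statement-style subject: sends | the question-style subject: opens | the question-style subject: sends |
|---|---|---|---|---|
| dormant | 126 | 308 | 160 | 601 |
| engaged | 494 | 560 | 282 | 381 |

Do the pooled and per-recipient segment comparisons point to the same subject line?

Dormant: the statement-style subject 126/308 = 40.9%, the question-style subject 160/601 = 26.6% → the statement-style subject
Engaged: the statement-style subject 494/560 = 88.2%, the question-style subject 282/381 = 74.0% → the statement-style subject
Overall: the statement-style subject 620/868 = 71.4%, the question-style subject 442/982 = 45.0% → the statement-style subject
The statement-style subject wins overall and in every recipient group — no reversal.

Yes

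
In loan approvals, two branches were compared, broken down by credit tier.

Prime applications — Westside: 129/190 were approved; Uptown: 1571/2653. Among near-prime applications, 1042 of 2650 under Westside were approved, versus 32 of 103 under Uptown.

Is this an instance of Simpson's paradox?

Prime: Westside 129/190 = 67.9%, Uptown 1571/2653 = 59.2% → Westside
Near-prime: Westside 1042/2650 = 39.3%, Uptown 32/103 = 31.1% → Westside
Overall: Westside 1171/2840 = 41.2%, Uptown 1603/2756 = 58.2% → Uptown
Westside wins each credit group but Uptown wins overall — the comparison reverses. Westside's applications skew toward near-prime, which has a lower base rate.

Yes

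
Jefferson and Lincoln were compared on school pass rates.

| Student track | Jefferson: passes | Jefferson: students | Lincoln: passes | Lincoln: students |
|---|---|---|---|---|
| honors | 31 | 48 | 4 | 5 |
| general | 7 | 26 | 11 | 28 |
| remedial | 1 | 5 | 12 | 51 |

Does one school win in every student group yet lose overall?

Yes

Honors: Jefferson 31/48 = 64.6%, Lincoln 4/5 = 80.0% → Lincoln
General: Jefferson 7/26 = 26.9%, Lincoln 11/28 = 39.3% → Lincoln
Remedial: Jefferson 1/5 = 20.0%, Lincoln 12/51 = 23.5% → Lincoln
Overall: Jefferson 39/79 = 49.4%, Lincoln 27/84 = 32.1% → Jefferson
Lincoln wins each student group but Jefferson wins overall — the comparison reverses. Lincoln's students skew toward remedial, which has a lower base rate.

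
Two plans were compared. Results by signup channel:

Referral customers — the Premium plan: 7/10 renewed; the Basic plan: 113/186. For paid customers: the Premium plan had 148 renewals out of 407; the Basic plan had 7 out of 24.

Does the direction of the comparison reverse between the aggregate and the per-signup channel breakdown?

Yes

Referral: the Premium plan 7/10 = 70.0%, the Basic plan 113/186 = 60.8% → the Premium plan
Paid: the Premium plan 148/407 = 36.4%, the Basic plan 7/24 = 29.2% → the Premium plan
Overall: the Premium plan 155/417 = 37.2%, the Basic plan 120/210 = 57.1% → the Basic plan
The Premium plan wins each signup group but the Basic plan wins overall — the comparison reverses. The Premium plan's customers skew toward paid, which has a lower base rate.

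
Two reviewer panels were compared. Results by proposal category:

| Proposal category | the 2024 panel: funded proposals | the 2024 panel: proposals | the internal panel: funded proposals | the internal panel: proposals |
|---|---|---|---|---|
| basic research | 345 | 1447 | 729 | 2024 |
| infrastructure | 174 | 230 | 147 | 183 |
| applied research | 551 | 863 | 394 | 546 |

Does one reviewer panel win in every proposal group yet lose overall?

No

Basic research: the 2024 panel 345/1447 = 23.8%, the internal panel 729/2024 = 36.0% → the internal panel
Infrastructure: the 2024 panel 174/230 = 75.7%, the internal panel 147/183 = 80.3% → the internal panel
Applied research: the 2024 panel 551/863 = 63.8%, the internal panel 394/546 = 72.2% → the internal panel
Overall: the 2024 panel 1070/2540 = 42.1%, the internal panel 1270/2753 = 46.1% → the internal panel
The internal panel wins overall and in every proposal group — no reversal.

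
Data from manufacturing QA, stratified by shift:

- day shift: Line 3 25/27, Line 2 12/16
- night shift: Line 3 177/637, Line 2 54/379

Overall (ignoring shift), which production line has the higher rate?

Day shift: Line 3 25/27 = 92.6%, Line 2 12/16 = 75.0% → Line 3
Night shift: Line 3 177/637 = 27.8%, Line 2 54/379 = 14.2% → Line 3
Overall: Line 3 202/664 = 30.4%, Line 2 66/395 = 16.7% → Line 3

Line 3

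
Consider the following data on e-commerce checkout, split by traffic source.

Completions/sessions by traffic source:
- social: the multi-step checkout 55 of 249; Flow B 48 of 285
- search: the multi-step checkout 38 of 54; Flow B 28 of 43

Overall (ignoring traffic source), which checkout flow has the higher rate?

Social: the multi-step checkout 55/249 = 22.1%, Flow B 48/285 = 16.8% → the multi-step checkout
Search: the multi-step checkout 38/54 = 70.4%, Flow B 28/43 = 65.1% → the multi-step checkout
Overall: the multi-step checkout 93/303 = 30.7%, Flow B 76/328 = 23.2% → the multi-step checkout

the multi-step checkout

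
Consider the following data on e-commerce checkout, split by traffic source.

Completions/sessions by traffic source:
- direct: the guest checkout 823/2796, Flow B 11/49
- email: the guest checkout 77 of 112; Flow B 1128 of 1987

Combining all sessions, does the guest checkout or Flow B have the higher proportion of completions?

Direct: the guest checkout 823/2796 = 29.4%, Flow B 11/49 = 22.4% → the guest checkout
Email: the guest checkout 77/112 = 68.8%, Flow B 1128/1987 = 56.8% → the guest checkout
Overall: the guest checkout 900/2908 = 30.9%, Flow B 1139/2036 = 55.9% → Flow B
(The guest checkout wins every traffic group but Flow B wins overall — the guest checkout's sessions skew toward the low-rate direct group.)

Flow B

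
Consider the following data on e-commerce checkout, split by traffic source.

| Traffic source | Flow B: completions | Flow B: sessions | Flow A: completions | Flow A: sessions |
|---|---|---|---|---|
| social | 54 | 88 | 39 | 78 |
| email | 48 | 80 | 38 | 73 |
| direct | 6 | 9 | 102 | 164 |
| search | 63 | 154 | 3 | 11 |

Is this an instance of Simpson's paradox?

Social: Flow B 54/88 = 61.4%, Flow A 39/78 = 50.0% → Flow B
Email: Flow B 48/80 = 60.0%, Flow A 38/73 = 52.1% → Flow B
Direct: Flow B 6/9 = 66.7%, Flow A 102/164 = 62.2% → Flow B
Search: Flow B 63/154 = 40.9%, Flow A 3/11 = 27.3% → Flow B
Overall: Flow B 171/331 = 51.7%, Flow A 182/326 = 55.8% → Flow A
Flow B wins each traffic group but Flow A wins overall — the comparison reverses. Flow B's sessions skew toward search, which has a lower base rate.

Yes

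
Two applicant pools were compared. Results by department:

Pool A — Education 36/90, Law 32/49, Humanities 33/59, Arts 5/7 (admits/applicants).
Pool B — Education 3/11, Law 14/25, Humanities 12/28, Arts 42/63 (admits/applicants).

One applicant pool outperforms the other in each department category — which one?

Education: Pool A 36/90 = 40.0%, Pool B 3/11 = 27.3% → Pool A
Law: Pool A 32/49 = 65.3%, Pool B 14/25 = 56.0% → Pool A
Humanities: Pool A 33/59 = 55.9%, Pool B 12/28 = 42.9% → Pool A
Arts: Pool A 5/7 = 71.4%, Pool B 42/63 = 66.7% → Pool A
Pool A has the higher rate in all 4 groups.

Pool A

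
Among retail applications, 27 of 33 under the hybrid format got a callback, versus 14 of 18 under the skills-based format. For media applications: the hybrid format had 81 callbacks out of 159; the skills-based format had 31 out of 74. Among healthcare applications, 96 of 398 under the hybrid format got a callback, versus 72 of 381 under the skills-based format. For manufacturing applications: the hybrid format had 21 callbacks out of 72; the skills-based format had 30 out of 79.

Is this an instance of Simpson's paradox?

No

Retail: the hybrid format 27/33 = 81.8%, the skills-based format 14/18 = 77.8% → the hybrid format
Media: the hybrid format 81/159 = 50.9%, the skills-based format 31/74 = 41.9% → the hybrid format
Healthcare: the hybrid format 96/398 = 24.1%, the skills-based format 72/381 = 18.9% → the hybrid format
Manufacturing: the hybrid format 21/72 = 29.2%, the skills-based format 30/79 = 38.0% → the skills-based format
Overall: the hybrid format 225/662 = 34.0%, the skills-based format 147/552 = 26.6% → the hybrid format
Neither sweeps: the hybrid format wins 3 of 4 groups, the skills-based format wins 1. The hybrid format wins overall but not every group — no Simpson reversal.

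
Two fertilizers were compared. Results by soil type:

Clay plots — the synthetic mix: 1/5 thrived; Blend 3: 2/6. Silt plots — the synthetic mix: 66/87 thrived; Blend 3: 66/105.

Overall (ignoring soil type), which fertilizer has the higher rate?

Clay: the synthetic mix 1/5 = 20.0%, Blend 3 2/6 = 33.3% → Blend 3
Silt: the synthetic mix 66/87 = 75.9%, Blend 3 66/105 = 62.9% → the synthetic mix
Overall: the synthetic mix 67/92 = 72.8%, Blend 3 68/111 = 61.3% → the synthetic mix
(Neither sweeps every soil group, but the synthetic mix has the higher pooled rate.)

the synthetic mix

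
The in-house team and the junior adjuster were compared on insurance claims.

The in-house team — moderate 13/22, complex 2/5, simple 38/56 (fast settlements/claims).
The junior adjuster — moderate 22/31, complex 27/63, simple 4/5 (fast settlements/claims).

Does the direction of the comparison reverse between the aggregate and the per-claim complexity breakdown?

Yes

Moderate: the in-house team 13/22 = 59.1%, the junior adjuster 22/31 = 71.0% → the junior adjuster
Complex: the in-house team 2/5 = 40.0%, the junior adjuster 27/63 = 42.9% → the junior adjuster
Simple: the in-house team 38/56 = 67.9%, the junior adjuster 4/5 = 80.0% → the junior adjuster
Overall: the in-house team 53/83 = 63.9%, the junior adjuster 53/99 = 53.5% → the in-house team
The junior adjuster wins each claim group but the in-house team wins overall — the comparison reverses. The junior adjuster's claims skew toward complex, which has a lower base rate.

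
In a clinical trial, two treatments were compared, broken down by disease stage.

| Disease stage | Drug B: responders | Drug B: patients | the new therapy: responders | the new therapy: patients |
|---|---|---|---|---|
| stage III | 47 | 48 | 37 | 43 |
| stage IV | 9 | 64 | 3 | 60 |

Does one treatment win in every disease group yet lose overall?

Stage III: Drug B 47/48 = 97.9%, the new therapy 37/43 = 86.0% → Drug B
Stage IV: Drug B 9/64 = 14.1%, the new therapy 3/60 = 5.0% → Drug B
Overall: Drug B 56/112 = 50.0%, the new therapy 40/103 = 38.8% → Drug B
Drug B wins overall and in every disease group — no reversal.

No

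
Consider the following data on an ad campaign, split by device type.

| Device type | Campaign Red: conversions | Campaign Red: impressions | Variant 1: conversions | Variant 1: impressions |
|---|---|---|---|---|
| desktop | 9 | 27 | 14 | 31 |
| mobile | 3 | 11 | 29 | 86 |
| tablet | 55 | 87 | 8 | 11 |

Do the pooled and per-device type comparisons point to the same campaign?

No

Desktop: Campaign Red 9/27 = 33.3%, Variant 1 14/31 = 45.2% → Variant 1
Mobile: Campaign Red 3/11 = 27.3%, Variant 1 29/86 = 33.7% → Variant 1
Tablet: Campaign Red 55/87 = 63.2%, Variant 1 8/11 = 72.7% → Variant 1
Overall: Campaign Red 67/125 = 53.6%, Variant 1 51/128 = 39.8% → Campaign Red
Variant 1 wins each device group but Campaign Red wins overall — the comparison reverses. Variant 1's impressions skew toward mobile, which has a lower base rate.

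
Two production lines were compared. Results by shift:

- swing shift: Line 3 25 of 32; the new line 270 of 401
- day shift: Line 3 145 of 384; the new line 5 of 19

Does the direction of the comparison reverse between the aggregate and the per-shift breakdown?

Yes

Swing shift: Line 3 25/32 = 78.1%, the new line 270/401 = 67.3% → Line 3
Day shift: Line 3 145/384 = 37.8%, the new line 5/19 = 26.3% → Line 3
Overall: Line 3 170/416 = 40.9%, the new line 275/420 = 65.5% → the new line
Line 3 wins each shift group but the new line wins overall — the comparison reverses. Line 3's units skew toward day shift, which has a lower base rate.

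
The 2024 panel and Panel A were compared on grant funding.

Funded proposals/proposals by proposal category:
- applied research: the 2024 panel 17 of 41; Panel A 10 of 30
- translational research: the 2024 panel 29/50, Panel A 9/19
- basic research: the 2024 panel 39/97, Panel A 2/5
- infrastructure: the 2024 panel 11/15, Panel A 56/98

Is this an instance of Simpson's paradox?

Applied research: the 2024 panel 17/41 = 41.5%, Panel A 10/30 = 33.3% → the 2024 panel
Translational research: the 2024 panel 29/50 = 58.0%, Panel A 9/19 = 47.4% → the 2024 panel
Basic research: the 2024 panel 39/97 = 40.2%, Panel A 2/5 = 40.0% → the 2024 panel
Infrastructure: the 2024 panel 11/15 = 73.3%, Panel A 56/98 = 57.1% → the 2024 panel
Overall: the 2024 panel 96/203 = 47.3%, Panel A 77/152 = 50.7% → Panel A
The 2024 panel wins each proposal group but Panel A wins overall — the comparison reverses. The 2024 panel's proposals skew toward basic research, which has a lower base rate.

Yes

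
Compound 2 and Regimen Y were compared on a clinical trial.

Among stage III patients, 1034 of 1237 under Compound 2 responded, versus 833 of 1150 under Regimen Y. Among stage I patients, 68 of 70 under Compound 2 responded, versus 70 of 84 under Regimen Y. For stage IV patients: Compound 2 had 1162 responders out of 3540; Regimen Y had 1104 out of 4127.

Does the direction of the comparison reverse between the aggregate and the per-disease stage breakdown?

No

Stage III: Compound 2 1034/1237 = 83.6%, Regimen Y 833/1150 = 72.4% → Compound 2
Stage I: Compound 2 68/70 = 97.1%, Regimen Y 70/84 = 83.3% → Compound 2
Stage IV: Compound 2 1162/3540 = 32.8%, Regimen Y 1104/4127 = 26.8% → Compound 2
Overall: Compound 2 2264/4847 = 46.7%, Regimen Y 2007/5361 = 37.4% → Compound 2
Compound 2 wins overall and in every disease group — no reversal.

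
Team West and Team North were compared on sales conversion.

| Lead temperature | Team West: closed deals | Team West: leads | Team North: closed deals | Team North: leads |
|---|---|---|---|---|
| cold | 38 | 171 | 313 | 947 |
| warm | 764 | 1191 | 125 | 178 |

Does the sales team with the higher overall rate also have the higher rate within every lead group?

Cold: Team West 38/171 = 22.2%, Team North 313/947 = 33.1% → Team North
Warm: Team West 764/1191 = 64.1%, Team North 125/178 = 70.2% → Team North
Overall: Team West 802/1362 = 58.9%, Team North 438/1125 = 38.9% → Team West
Team North wins each lead group but Team West wins overall — the comparison reverses. Team North's leads skew toward cold, which has a lower base rate.

No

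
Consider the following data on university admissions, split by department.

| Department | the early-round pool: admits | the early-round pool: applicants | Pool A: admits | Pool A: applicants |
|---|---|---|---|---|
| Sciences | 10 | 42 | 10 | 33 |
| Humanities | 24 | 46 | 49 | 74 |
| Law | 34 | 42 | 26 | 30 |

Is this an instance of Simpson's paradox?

No

Sciences: the early-round pool 10/42 = 23.8%, Pool A 10/33 = 30.3% → Pool A
Humanities: the early-round pool 24/46 = 52.2%, Pool A 49/74 = 66.2% → Pool A
Law: the early-round pool 34/42 = 81.0%, Pool A 26/30 = 86.7% → Pool A
Overall: the early-round pool 68/130 = 52.3%, Pool A 85/137 = 62.0% → Pool A
Pool A wins overall and in every department group — no reversal.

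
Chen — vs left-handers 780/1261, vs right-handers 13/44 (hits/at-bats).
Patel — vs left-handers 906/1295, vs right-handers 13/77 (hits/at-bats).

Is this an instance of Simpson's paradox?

Vs left-handers: Chen 780/1261 = 61.9%, Patel 906/1295 = 70.0% → Patel
Vs right-handers: Chen 13/44 = 29.5%, Patel 13/77 = 16.9% → Chen
Overall: Chen 793/1305 = 60.8%, Patel 919/1372 = 67.0% → Patel
Neither sweeps: Chen wins 1 of 2 groups, Patel wins 1. Patel wins overall but not every group — no Simpson reversal.

No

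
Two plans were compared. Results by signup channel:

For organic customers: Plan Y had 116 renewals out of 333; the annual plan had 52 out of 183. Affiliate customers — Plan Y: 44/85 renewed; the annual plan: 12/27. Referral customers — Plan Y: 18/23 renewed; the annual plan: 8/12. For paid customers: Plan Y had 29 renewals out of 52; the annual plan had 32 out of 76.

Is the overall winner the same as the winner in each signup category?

Yes

Organic: Plan Y 116/333 = 34.8%, the annual plan 52/183 = 28.4% → Plan Y
Affiliate: Plan Y 44/85 = 51.8%, the annual plan 12/27 = 44.4% → Plan Y
Referral: Plan Y 18/23 = 78.3%, the annual plan 8/12 = 66.7% → Plan Y
Paid: Plan Y 29/52 = 55.8%, the annual plan 32/76 = 42.1% → Plan Y
Overall: Plan Y 207/493 = 42.0%, the annual plan 104/298 = 34.9% → Plan Y
Plan Y wins overall and in every signup group — no reversal.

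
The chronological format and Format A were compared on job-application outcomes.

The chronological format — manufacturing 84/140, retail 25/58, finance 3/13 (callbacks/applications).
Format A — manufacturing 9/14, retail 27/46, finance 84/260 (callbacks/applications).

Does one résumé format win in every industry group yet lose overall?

Manufacturing: the chronological format 84/140 = 60.0%, Format A 9/14 = 64.3% → Format A
Retail: the chronological format 25/58 = 43.1%, Format A 27/46 = 58.7% → Format A
Finance: the chronological format 3/13 = 23.1%, Format A 84/260 = 32.3% → Format A
Overall: the chronological format 112/211 = 53.1%, Format A 120/320 = 37.5% → the chronological format
Format A wins each industry group but the chronological format wins overall — the comparison reverses. Format A's applications skew toward finance, which has a lower base rate.

Yes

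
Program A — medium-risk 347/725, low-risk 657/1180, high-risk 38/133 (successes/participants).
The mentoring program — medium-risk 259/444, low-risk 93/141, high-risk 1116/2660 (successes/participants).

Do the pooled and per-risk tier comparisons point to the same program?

Medium-risk: Program A 347/725 = 47.9%, the mentoring program 259/444 = 58.3% → the mentoring program
Low-risk: Program A 657/1180 = 55.7%, the mentoring program 93/141 = 66.0% → the mentoring program
High-risk: Program A 38/133 = 28.6%, the mentoring program 1116/2660 = 42.0% → the mentoring program
Overall: Program A 1042/2038 = 51.1%, the mentoring program 1468/3245 = 45.2% → Program A
The mentoring program wins each risk group but Program A wins overall — the comparison reverses. The mentoring program's participants skew toward high-risk, which has a lower base rate.

No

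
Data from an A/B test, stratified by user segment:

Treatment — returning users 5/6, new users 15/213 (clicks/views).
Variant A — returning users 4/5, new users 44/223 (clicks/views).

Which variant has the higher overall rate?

Variant A

Returning users: Treatment 5/6 = 83.3%, Variant A 4/5 = 80.0% → Treatment
New users: Treatment 15/213 = 7.0%, Variant A 44/223 = 19.7% → Variant A
Overall: Treatment 20/219 = 9.1%, Variant A 48/228 = 21.1% → Variant A
(Neither sweeps every user group, but Variant A has the higher pooled rate.)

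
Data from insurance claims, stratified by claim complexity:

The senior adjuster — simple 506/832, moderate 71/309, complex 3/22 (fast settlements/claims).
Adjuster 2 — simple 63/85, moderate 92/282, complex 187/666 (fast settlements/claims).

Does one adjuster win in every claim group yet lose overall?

Yes

Simple: the senior adjuster 506/832 = 60.8%, Adjuster 2 63/85 = 74.1% → Adjuster 2
Moderate: the senior adjuster 71/309 = 23.0%, Adjuster 2 92/282 = 32.6% → Adjuster 2
Complex: the senior adjuster 3/22 = 13.6%, Adjuster 2 187/666 = 28.1% → Adjuster 2
Overall: the senior adjuster 580/1163 = 49.9%, Adjuster 2 342/1033 = 33.1% → the senior adjuster
Adjuster 2 wins each claim group but the senior adjuster wins overall — the comparison reverses. Adjuster 2's claims skew toward complex, which has a lower base rate.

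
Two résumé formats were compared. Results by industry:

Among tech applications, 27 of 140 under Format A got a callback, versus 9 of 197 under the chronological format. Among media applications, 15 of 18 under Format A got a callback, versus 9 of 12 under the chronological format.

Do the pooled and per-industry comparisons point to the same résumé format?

Yes

Tech: Format A 27/140 = 19.3%, the chronological format 9/197 = 4.6% → Format A
Media: Format A 15/18 = 83.3%, the chronological format 9/12 = 75.0% → Format A
Overall: Format A 42/158 = 26.6%, the chronological format 18/209 = 8.6% → Format A
Format A wins overall and in every industry group — no reversal.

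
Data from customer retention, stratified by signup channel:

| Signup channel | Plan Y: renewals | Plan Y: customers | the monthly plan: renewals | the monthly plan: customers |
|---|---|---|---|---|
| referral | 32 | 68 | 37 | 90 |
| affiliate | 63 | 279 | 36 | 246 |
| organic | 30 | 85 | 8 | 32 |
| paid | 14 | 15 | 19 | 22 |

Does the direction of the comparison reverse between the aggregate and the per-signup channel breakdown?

No

Referral: Plan Y 32/68 = 47.1%, the monthly plan 37/90 = 41.1% → Plan Y
Affiliate: Plan Y 63/279 = 22.6%, the monthly plan 36/246 = 14.6% → Plan Y
Organic: Plan Y 30/85 = 35.3%, the monthly plan 8/32 = 25.0% → Plan Y
Paid: Plan Y 14/15 = 93.3%, the monthly plan 19/22 = 86.4% → Plan Y
Overall: Plan Y 139/447 = 31.1%, the monthly plan 100/390 = 25.6% → Plan Y
Plan Y wins overall and in every signup group — no reversal.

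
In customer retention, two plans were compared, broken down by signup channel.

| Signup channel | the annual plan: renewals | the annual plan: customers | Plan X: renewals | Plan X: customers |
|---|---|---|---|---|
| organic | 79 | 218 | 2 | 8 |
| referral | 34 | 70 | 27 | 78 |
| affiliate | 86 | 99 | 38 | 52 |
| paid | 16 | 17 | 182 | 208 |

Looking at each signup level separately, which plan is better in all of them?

the annual plan

Organic: the annual plan 79/218 = 36.2%, Plan X 2/8 = 25.0% → the annual plan
Referral: the annual plan 34/70 = 48.6%, Plan X 27/78 = 34.6% → the annual plan
Affiliate: the annual plan 86/99 = 86.9%, Plan X 38/52 = 73.1% → the annual plan
Paid: the annual plan 16/17 = 94.1%, Plan X 182/208 = 87.5% → the annual plan
The annual plan has the higher rate in all 4 groups.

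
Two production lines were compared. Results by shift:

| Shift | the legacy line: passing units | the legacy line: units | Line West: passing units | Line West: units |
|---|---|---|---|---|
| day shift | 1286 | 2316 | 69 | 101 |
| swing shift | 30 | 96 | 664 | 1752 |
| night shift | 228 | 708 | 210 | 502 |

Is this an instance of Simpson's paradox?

Day shift: the legacy line 1286/2316 = 55.5%, Line West 69/101 = 68.3% → Line West
Swing shift: the legacy line 30/96 = 31.2%, Line West 664/1752 = 37.9% → Line West
Night shift: the legacy line 228/708 = 32.2%, Line West 210/502 = 41.8% → Line West
Overall: the legacy line 1544/3120 = 49.5%, Line West 943/2355 = 40.0% → the legacy line
Line West wins each shift group but the legacy line wins overall — the comparison reverses. Line West's units skew toward swing shift, which has a lower base rate.

Yes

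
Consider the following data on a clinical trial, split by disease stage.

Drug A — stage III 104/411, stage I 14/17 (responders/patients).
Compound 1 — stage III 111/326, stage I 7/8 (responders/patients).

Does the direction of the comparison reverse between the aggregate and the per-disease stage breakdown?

Stage III: Drug A 104/411 = 25.3%, Compound 1 111/326 = 34.0% → Compound 1
Stage I: Drug A 14/17 = 82.4%, Compound 1 7/8 = 87.5% → Compound 1
Overall: Drug A 118/428 = 27.6%, Compound 1 118/334 = 35.3% → Compound 1
Compound 1 wins overall and in every disease group — no reversal.

No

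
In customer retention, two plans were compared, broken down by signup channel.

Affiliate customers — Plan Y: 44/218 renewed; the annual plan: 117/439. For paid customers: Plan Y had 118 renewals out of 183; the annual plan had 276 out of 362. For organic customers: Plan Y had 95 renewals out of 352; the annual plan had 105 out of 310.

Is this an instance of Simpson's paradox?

Affiliate: Plan Y 44/218 = 20.2%, the annual plan 117/439 = 26.7% → the annual plan
Paid: Plan Y 118/183 = 64.5%, the annual plan 276/362 = 76.2% → the annual plan
Organic: Plan Y 95/352 = 27.0%, the annual plan 105/310 = 33.9% → the annual plan
Overall: Plan Y 257/753 = 34.1%, the annual plan 498/1111 = 44.8% → the annual plan
The annual plan wins overall and in every signup group — no reversal.

No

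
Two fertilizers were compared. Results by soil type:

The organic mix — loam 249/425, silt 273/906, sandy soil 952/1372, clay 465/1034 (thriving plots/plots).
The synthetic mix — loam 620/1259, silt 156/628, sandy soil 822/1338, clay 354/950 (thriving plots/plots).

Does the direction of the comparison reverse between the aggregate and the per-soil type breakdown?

No

Loam: the organic mix 249/425 = 58.6%, the synthetic mix 620/1259 = 49.2% → the organic mix
Silt: the organic mix 273/906 = 30.1%, the synthetic mix 156/628 = 24.8% → the organic mix
Sandy soil: the organic mix 952/1372 = 69.4%, the synthetic mix 822/1338 = 61.4% → the organic mix
Clay: the organic mix 465/1034 = 45.0%, the synthetic mix 354/950 = 37.3% → the organic mix
Overall: the organic mix 1939/3737 = 51.9%, the synthetic mix 1952/4175 = 46.8% → the organic mix
The organic mix wins overall and in every soil group — no reversal.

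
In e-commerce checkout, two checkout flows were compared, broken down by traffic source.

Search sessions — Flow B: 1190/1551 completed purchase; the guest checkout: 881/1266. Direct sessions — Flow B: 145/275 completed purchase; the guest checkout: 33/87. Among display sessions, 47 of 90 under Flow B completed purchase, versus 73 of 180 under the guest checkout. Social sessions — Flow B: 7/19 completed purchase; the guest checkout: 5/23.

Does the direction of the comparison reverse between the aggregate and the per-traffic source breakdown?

Search: Flow B 1190/1551 = 76.7%, the guest checkout 881/1266 = 69.6% → Flow B
Direct: Flow B 145/275 = 52.7%, the guest checkout 33/87 = 37.9% → Flow B
Display: Flow B 47/90 = 52.2%, the guest checkout 73/180 = 40.6% → Flow B
Social: Flow B 7/19 = 36.8%, the guest checkout 5/23 = 21.7% → Flow B
Overall: Flow B 1389/1935 = 71.8%, the guest checkout 992/1556 = 63.8% → Flow B
Flow B wins overall and in every traffic group — no reversal.

No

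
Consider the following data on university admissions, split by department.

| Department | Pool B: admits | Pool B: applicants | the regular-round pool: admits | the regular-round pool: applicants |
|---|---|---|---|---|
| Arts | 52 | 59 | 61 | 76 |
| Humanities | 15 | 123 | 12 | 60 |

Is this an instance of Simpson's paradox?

Arts: Pool B 52/59 = 88.1%, the regular-round pool 61/76 = 80.3% → Pool B
Humanities: Pool B 15/123 = 12.2%, the regular-round pool 12/60 = 20.0% → the regular-round pool
Overall: Pool B 67/182 = 36.8%, the regular-round pool 73/136 = 53.7% → the regular-round pool
Neither sweeps: Pool B wins 1 of 2 groups, the regular-round pool wins 1. The regular-round pool wins overall but not every group — no Simpson reversal.

No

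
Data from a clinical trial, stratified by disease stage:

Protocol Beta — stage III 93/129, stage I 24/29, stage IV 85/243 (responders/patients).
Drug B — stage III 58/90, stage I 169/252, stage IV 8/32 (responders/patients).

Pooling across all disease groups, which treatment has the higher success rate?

Stage III: Protocol Beta 93/129 = 72.1%, Drug B 58/90 = 64.4% → Protocol Beta
Stage I: Protocol Beta 24/29 = 82.8%, Drug B 169/252 = 67.1% → Protocol Beta
Stage IV: Protocol Beta 85/243 = 35.0%, Drug B 8/32 = 25.0% → Protocol Beta
Overall: Protocol Beta 202/401 = 50.4%, Drug B 235/374 = 62.8% → Drug B
(Protocol Beta wins every disease group but Drug B wins overall — Protocol Beta's patients skew toward the low-rate stage IV group.)

Drug B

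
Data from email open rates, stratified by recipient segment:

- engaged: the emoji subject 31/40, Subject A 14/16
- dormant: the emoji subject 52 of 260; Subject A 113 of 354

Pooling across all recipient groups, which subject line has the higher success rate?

Subject A

Engaged: the emoji subject 31/40 = 77.5%, Subject A 14/16 = 87.5% → Subject A
Dormant: the emoji subject 52/260 = 20.0%, Subject A 113/354 = 31.9% → Subject A
Overall: the emoji subject 83/300 = 27.7%, Subject A 127/370 = 34.3% → Subject A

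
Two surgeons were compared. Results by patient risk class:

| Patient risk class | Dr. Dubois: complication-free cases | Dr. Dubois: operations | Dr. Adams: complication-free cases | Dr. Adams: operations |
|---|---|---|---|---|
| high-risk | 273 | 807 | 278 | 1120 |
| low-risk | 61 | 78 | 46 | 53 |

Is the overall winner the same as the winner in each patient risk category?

High-risk: Dr. Dubois 273/807 = 33.8%, Dr. Adams 278/1120 = 24.8% → Dr. Dubois
Low-risk: Dr. Dubois 61/78 = 78.2%, Dr. Adams 46/53 = 86.8% → Dr. Adams
Overall: Dr. Dubois 334/885 = 37.7%, Dr. Adams 324/1173 = 27.6% → Dr. Dubois
Neither sweeps: Dr. Dubois wins 1 of 2 groups, Dr. Adams wins 1. Dr. Dubois wins overall but not every group — no Simpson reversal.

No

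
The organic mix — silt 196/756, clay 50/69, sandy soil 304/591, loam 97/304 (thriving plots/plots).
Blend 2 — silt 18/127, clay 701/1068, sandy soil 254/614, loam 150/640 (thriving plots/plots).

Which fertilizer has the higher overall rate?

Silt: the organic mix 196/756 = 25.9%, Blend 2 18/127 = 14.2% → the organic mix
Clay: the organic mix 50/69 = 72.5%, Blend 2 701/1068 = 65.6% → the organic mix
Sandy soil: the organic mix 304/591 = 51.4%, Blend 2 254/614 = 41.4% → the organic mix
Loam: the organic mix 97/304 = 31.9%, Blend 2 150/640 = 23.4% → the organic mix
Overall: the organic mix 647/1720 = 37.6%, Blend 2 1123/2449 = 45.9% → Blend 2
(The organic mix wins every soil group but Blend 2 wins overall — the organic mix's plots skew toward the low-rate silt group.)

Blend 2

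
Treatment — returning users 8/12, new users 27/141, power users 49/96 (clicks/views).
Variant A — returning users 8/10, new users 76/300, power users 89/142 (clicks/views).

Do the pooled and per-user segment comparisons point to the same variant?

Returning users: Treatment 8/12 = 66.7%, Variant A 8/10 = 80.0% → Variant A
New users: Treatment 27/141 = 19.1%, Variant A 76/300 = 25.3% → Variant A
Power users: Treatment 49/96 = 51.0%, Variant A 89/142 = 62.7% → Variant A
Overall: Treatment 84/249 = 33.7%, Variant A 173/452 = 38.3% → Variant A
Variant A wins overall and in every user group — no reversal.

Yes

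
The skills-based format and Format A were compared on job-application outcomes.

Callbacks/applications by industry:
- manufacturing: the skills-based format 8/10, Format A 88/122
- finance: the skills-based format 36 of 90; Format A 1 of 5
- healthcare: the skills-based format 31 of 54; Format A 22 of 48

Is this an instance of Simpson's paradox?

Manufacturing: the skills-based format 8/10 = 80.0%, Format A 88/122 = 72.1% → the skills-based format
Finance: the skills-based format 36/90 = 40.0%, Format A 1/5 = 20.0% → the skills-based format
Healthcare: the skills-based format 31/54 = 57.4%, Format A 22/48 = 45.8% → the skills-based format
Overall: the skills-based format 75/154 = 48.7%, Format A 111/175 = 63.4% → Format A
The skills-based format wins each industry group but Format A wins overall — the comparison reverses. The skills-based format's applications skew toward finance, which has a lower base rate.

Yes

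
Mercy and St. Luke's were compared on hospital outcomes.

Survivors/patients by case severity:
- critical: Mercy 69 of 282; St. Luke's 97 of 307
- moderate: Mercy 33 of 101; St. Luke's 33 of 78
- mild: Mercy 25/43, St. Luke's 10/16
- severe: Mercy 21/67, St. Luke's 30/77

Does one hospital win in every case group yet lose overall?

No

Critical: Mercy 69/282 = 24.5%, St. Luke's 97/307 = 31.6% → St. Luke's
Moderate: Mercy 33/101 = 32.7%, St. Luke's 33/78 = 42.3% → St. Luke's
Mild: Mercy 25/43 = 58.1%, St. Luke's 10/16 = 62.5% → St. Luke's
Severe: Mercy 21/67 = 31.3%, St. Luke's 30/77 = 39.0% → St. Luke's
Overall: Mercy 148/493 = 30.0%, St. Luke's 170/478 = 35.6% → St. Luke's
St. Luke's wins overall and in every case group — no reversal.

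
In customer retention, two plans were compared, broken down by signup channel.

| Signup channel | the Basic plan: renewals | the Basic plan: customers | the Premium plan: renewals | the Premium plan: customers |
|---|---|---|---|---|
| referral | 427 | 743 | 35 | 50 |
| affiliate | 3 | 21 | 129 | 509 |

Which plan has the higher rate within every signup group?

the Premium plan

Referral: the Basic plan 427/743 = 57.5%, the Premium plan 35/50 = 70.0% → the Premium plan
Affiliate: the Basic plan 3/21 = 14.3%, the Premium plan 129/509 = 25.3% → the Premium plan
The Premium plan has the higher rate in both groups.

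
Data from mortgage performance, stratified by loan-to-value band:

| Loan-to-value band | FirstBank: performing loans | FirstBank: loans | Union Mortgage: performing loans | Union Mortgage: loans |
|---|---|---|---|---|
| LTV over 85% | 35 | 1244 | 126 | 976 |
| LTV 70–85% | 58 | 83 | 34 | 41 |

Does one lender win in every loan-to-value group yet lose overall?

No

LTV over 85%: FirstBank 35/1244 = 2.8%, Union Mortgage 126/976 = 12.9% → Union Mortgage
LTV 70–85%: FirstBank 58/83 = 69.9%, Union Mortgage 34/41 = 82.9% → Union Mortgage
Overall: FirstBank 93/1327 = 7.0%, Union Mortgage 160/1017 = 15.7% → Union Mortgage
Union Mortgage wins overall and in every loan-to-value group — no reversal.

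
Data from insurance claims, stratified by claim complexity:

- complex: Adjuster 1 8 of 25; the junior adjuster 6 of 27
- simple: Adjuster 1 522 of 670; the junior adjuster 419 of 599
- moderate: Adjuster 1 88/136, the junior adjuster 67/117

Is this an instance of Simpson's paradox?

Complex: Adjuster 1 8/25 = 32.0%, the junior adjuster 6/27 = 22.2% → Adjuster 1
Simple: Adjuster 1 522/670 = 77.9%, the junior adjuster 419/599 = 69.9% → Adjuster 1
Moderate: Adjuster 1 88/136 = 64.7%, the junior adjuster 67/117 = 57.3% → Adjuster 1
Overall: Adjuster 1 618/831 = 74.4%, the junior adjuster 492/743 = 66.2% → Adjuster 1
Adjuster 1 wins overall and in every claim group — no reversal.

No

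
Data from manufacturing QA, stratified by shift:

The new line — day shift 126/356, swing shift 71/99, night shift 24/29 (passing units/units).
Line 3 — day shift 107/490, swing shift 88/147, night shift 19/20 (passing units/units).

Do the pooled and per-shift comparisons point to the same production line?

No

Day shift: the new line 126/356 = 35.4%, Line 3 107/490 = 21.8% → the new line
Swing shift: the new line 71/99 = 71.7%, Line 3 88/147 = 59.9% → the new line
Night shift: the new line 24/29 = 82.8%, Line 3 19/20 = 95.0% → Line 3
Overall: the new line 221/484 = 45.7%, Line 3 214/657 = 32.6% → the new line
Neither sweeps: the new line wins 2 of 3 groups, Line 3 wins 1. The new line wins overall but not every group — no Simpson reversal.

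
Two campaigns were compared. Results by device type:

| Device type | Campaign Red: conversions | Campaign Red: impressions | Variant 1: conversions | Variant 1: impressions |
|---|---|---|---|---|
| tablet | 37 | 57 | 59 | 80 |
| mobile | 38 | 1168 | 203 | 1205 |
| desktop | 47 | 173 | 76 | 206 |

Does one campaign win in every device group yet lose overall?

No

Tablet: Campaign Red 37/57 = 64.9%, Variant 1 59/80 = 73.8% → Variant 1
Mobile: Campaign Red 38/1168 = 3.3%, Variant 1 203/1205 = 16.8% → Variant 1
Desktop: Campaign Red 47/173 = 27.2%, Variant 1 76/206 = 36.9% → Variant 1
Overall: Campaign Red 122/1398 = 8.7%, Variant 1 338/1491 = 22.7% → Variant 1
Variant 1 wins overall and in every device group — no reversal.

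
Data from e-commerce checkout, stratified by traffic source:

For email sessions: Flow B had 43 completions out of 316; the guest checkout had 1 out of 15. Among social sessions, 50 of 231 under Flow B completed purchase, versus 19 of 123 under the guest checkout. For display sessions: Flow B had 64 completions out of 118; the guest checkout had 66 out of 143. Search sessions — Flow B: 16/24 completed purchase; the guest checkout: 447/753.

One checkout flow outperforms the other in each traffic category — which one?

Flow B

Email: Flow B 43/316 = 13.6%, the guest checkout 1/15 = 6.7% → Flow B
Social: Flow B 50/231 = 21.6%, the guest checkout 19/123 = 15.4% → Flow B
Display: Flow B 64/118 = 54.2%, the guest checkout 66/143 = 46.2% → Flow B
Search: Flow B 16/24 = 66.7%, the guest checkout 447/753 = 59.4% → Flow B
Flow B has the higher rate in all 4 groups.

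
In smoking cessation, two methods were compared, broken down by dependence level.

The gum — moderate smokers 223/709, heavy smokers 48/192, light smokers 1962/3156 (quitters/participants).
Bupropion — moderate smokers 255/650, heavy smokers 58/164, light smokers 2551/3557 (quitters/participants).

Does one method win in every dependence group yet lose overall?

No

Moderate smokers: the gum 223/709 = 31.5%, bupropion 255/650 = 39.2% → bupropion
Heavy smokers: the gum 48/192 = 25.0%, bupropion 58/164 = 35.4% → bupropion
Light smokers: the gum 1962/3156 = 62.2%, bupropion 2551/3557 = 71.7% → bupropion
Overall: the gum 2233/4057 = 55.0%, bupropion 2864/4371 = 65.5% → bupropion
Bupropion wins overall and in every dependence group — no reversal.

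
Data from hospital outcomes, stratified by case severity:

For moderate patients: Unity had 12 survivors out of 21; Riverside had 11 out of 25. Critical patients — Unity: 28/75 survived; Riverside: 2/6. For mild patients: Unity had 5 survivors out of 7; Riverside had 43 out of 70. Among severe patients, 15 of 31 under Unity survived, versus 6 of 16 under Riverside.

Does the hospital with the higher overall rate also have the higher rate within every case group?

Moderate: Unity 12/21 = 57.1%, Riverside 11/25 = 44.0% → Unity
Critical: Unity 28/75 = 37.3%, Riverside 2/6 = 33.3% → Unity
Mild: Unity 5/7 = 71.4%, Riverside 43/70 = 61.4% → Unity
Severe: Unity 15/31 = 48.4%, Riverside 6/16 = 37.5% → Unity
Overall: Unity 60/134 = 44.8%, Riverside 62/117 = 53.0% → Riverside
Unity wins each case group but Riverside wins overall — the comparison reverses. Unity's patients skew toward critical, which has a lower base rate.

No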